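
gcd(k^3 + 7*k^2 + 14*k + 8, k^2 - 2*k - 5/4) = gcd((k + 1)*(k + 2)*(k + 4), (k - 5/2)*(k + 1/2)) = 1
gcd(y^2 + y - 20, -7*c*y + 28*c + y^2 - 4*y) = y - 4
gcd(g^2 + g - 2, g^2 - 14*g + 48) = 1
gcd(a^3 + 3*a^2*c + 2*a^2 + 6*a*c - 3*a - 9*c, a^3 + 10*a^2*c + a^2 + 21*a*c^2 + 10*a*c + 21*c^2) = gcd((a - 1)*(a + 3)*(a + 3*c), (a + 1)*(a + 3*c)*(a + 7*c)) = a + 3*c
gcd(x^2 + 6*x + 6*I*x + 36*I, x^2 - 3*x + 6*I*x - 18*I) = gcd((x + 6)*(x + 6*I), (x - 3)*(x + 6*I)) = x + 6*I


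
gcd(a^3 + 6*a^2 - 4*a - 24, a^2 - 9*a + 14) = a - 2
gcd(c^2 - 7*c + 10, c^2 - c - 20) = c - 5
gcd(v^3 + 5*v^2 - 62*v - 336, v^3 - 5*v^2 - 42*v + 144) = v^2 - 2*v - 48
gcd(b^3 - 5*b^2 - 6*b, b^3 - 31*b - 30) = b^2 - 5*b - 6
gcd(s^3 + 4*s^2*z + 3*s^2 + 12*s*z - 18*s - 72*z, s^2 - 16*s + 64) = 1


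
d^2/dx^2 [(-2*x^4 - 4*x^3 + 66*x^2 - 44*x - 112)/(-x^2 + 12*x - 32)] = 4*(x^3 - 24*x^2 + 192*x + 298)/(x^3 - 24*x^2 + 192*x - 512)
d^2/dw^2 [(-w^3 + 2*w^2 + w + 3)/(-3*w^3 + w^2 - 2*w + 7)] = 2*(-15*w^6 - 45*w^5 + 9*w^4 - 224*w^3 - 189*w^2 - 3*w - 103)/(27*w^9 - 27*w^8 + 63*w^7 - 226*w^6 + 168*w^5 - 285*w^4 + 533*w^3 - 231*w^2 + 294*w - 343)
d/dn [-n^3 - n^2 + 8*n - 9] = -3*n^2 - 2*n + 8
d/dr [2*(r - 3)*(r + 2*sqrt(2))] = 4*r - 6 + 4*sqrt(2)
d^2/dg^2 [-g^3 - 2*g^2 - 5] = -6*g - 4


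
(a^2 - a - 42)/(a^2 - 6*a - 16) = (-a^2 + a + 42)/(-a^2 + 6*a + 16)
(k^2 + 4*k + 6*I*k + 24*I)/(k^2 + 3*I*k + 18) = (k + 4)/(k - 3*I)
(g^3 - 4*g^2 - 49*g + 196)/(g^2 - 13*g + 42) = (g^2 + 3*g - 28)/(g - 6)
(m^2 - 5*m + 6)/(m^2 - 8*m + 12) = (m - 3)/(m - 6)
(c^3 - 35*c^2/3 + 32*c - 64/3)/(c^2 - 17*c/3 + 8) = (c^2 - 9*c + 8)/(c - 3)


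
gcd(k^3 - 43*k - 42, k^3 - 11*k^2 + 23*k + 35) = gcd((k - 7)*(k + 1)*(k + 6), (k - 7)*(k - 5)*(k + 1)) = k^2 - 6*k - 7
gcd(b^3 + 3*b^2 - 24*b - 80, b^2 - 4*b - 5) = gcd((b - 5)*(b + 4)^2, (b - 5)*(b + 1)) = b - 5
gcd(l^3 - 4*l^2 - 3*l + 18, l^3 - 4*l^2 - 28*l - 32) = l + 2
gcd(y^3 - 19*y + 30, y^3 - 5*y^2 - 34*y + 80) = y^2 + 3*y - 10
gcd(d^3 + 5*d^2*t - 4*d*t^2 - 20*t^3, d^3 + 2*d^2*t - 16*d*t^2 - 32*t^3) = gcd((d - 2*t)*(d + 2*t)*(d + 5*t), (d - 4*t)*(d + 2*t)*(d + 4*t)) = d + 2*t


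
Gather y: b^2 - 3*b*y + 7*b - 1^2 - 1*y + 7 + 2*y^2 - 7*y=b^2 + 7*b + 2*y^2 + y*(-3*b - 8) + 6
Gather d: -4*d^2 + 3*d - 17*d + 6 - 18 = -4*d^2 - 14*d - 12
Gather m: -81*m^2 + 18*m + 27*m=-81*m^2 + 45*m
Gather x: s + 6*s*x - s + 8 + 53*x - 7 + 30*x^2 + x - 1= 30*x^2 + x*(6*s + 54)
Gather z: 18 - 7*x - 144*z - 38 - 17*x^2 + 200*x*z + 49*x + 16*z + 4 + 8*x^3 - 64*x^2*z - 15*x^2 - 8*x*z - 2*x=8*x^3 - 32*x^2 + 40*x + z*(-64*x^2 + 192*x - 128) - 16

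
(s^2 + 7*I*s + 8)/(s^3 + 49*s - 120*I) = (s - I)/(s^2 - 8*I*s - 15)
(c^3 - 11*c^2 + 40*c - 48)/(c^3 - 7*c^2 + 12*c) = (c - 4)/c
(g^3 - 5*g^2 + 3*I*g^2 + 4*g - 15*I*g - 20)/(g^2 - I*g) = g - 5 + 4*I - 20*I/g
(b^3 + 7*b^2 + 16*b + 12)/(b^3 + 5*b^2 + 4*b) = (b^3 + 7*b^2 + 16*b + 12)/(b*(b^2 + 5*b + 4))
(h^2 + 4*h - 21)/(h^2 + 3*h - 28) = (h - 3)/(h - 4)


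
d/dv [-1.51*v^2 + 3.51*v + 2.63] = 3.51 - 3.02*v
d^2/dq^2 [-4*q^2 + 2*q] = -8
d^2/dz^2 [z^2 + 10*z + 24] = 2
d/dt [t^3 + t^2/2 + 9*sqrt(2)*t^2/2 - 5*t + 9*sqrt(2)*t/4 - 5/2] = 3*t^2 + t + 9*sqrt(2)*t - 5 + 9*sqrt(2)/4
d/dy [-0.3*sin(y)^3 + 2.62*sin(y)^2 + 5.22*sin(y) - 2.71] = (-0.9*sin(y)^2 + 5.24*sin(y) + 5.22)*cos(y)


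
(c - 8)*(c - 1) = c^2 - 9*c + 8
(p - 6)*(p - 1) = p^2 - 7*p + 6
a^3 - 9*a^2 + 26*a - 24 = (a - 4)*(a - 3)*(a - 2)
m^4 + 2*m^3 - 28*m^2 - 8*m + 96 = (m - 4)*(m - 2)*(m + 2)*(m + 6)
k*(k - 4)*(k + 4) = k^3 - 16*k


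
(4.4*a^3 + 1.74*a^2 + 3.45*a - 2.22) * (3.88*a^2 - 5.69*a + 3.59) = 17.072*a^5 - 18.2848*a^4 + 19.2814*a^3 - 21.9975*a^2 + 25.0173*a - 7.9698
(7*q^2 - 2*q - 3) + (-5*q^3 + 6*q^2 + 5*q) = -5*q^3 + 13*q^2 + 3*q - 3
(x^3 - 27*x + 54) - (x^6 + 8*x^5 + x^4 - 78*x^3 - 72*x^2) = -x^6 - 8*x^5 - x^4 + 79*x^3 + 72*x^2 - 27*x + 54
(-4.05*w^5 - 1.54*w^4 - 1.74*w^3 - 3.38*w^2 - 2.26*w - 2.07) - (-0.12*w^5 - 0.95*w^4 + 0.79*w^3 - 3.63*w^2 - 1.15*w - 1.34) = -3.93*w^5 - 0.59*w^4 - 2.53*w^3 + 0.25*w^2 - 1.11*w - 0.73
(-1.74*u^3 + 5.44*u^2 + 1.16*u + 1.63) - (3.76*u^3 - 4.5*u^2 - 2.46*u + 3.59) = -5.5*u^3 + 9.94*u^2 + 3.62*u - 1.96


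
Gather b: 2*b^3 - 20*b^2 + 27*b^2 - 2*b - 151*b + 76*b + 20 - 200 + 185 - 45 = 2*b^3 + 7*b^2 - 77*b - 40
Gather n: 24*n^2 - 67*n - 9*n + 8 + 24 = 24*n^2 - 76*n + 32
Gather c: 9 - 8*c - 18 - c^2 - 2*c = -c^2 - 10*c - 9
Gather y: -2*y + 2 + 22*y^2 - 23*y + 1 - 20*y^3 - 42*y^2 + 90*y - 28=-20*y^3 - 20*y^2 + 65*y - 25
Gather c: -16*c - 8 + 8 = -16*c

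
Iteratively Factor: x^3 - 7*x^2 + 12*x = (x - 3)*(x^2 - 4*x) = (x - 4)*(x - 3)*(x)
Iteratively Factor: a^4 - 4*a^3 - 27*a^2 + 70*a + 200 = (a - 5)*(a^3 + a^2 - 22*a - 40) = (a - 5)*(a + 4)*(a^2 - 3*a - 10) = (a - 5)*(a + 2)*(a + 4)*(a - 5)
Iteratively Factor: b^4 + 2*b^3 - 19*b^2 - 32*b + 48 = (b - 4)*(b^3 + 6*b^2 + 5*b - 12) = (b - 4)*(b + 4)*(b^2 + 2*b - 3) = (b - 4)*(b - 1)*(b + 4)*(b + 3)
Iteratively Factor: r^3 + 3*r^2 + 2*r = (r + 1)*(r^2 + 2*r) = (r + 1)*(r + 2)*(r)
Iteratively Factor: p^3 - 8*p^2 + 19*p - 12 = (p - 3)*(p^2 - 5*p + 4) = (p - 3)*(p - 1)*(p - 4)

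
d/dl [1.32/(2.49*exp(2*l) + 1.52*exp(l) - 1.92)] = (-6.5736*exp(l) - 2.0064)*exp(l)/(2.49*exp(2*l) + 1.52*exp(l) - 1.92)^2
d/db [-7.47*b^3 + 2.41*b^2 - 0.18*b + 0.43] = -22.41*b^2 + 4.82*b - 0.18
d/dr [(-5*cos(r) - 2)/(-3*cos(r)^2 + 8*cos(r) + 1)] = (15*cos(r)^2 + 12*cos(r) - 11)*sin(r)/(3*sin(r)^2 + 8*cos(r) - 2)^2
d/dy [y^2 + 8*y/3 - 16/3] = 2*y + 8/3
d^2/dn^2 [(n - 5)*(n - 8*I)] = 2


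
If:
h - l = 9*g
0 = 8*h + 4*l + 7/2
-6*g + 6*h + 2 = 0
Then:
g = -1/48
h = -17/48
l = -1/6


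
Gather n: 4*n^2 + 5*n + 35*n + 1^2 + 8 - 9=4*n^2 + 40*n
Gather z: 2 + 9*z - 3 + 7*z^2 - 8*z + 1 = 7*z^2 + z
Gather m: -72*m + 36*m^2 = 36*m^2 - 72*m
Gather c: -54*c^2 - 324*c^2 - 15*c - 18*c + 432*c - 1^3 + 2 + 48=-378*c^2 + 399*c + 49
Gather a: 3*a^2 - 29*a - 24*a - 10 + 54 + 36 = 3*a^2 - 53*a + 80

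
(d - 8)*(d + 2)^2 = d^3 - 4*d^2 - 28*d - 32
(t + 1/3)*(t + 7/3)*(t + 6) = t^3 + 26*t^2/3 + 151*t/9 + 14/3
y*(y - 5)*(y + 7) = y^3 + 2*y^2 - 35*y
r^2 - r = r*(r - 1)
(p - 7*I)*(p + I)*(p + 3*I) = p^3 - 3*I*p^2 + 25*p + 21*I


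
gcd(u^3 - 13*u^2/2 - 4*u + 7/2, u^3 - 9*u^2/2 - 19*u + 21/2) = u^2 - 15*u/2 + 7/2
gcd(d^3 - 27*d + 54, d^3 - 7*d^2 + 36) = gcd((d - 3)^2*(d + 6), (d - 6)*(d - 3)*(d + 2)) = d - 3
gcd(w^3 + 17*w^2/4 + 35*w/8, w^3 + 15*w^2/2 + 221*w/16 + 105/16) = w + 7/4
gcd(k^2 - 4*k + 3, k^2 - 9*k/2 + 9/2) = k - 3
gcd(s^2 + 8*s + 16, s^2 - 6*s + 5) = 1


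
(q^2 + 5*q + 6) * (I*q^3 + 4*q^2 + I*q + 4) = I*q^5 + 4*q^4 + 5*I*q^4 + 20*q^3 + 7*I*q^3 + 28*q^2 + 5*I*q^2 + 20*q + 6*I*q + 24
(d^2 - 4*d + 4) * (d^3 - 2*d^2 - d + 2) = d^5 - 6*d^4 + 11*d^3 - 2*d^2 - 12*d + 8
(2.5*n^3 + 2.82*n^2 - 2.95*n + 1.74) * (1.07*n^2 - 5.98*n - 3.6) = 2.675*n^5 - 11.9326*n^4 - 29.0201*n^3 + 9.3508*n^2 + 0.2148*n - 6.264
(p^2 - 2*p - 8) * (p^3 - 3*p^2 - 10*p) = p^5 - 5*p^4 - 12*p^3 + 44*p^2 + 80*p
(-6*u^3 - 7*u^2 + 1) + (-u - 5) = -6*u^3 - 7*u^2 - u - 4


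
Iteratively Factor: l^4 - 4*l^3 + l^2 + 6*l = (l - 3)*(l^3 - l^2 - 2*l) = l*(l - 3)*(l^2 - l - 2) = l*(l - 3)*(l - 2)*(l + 1)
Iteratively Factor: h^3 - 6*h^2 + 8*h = (h)*(h^2 - 6*h + 8) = h*(h - 2)*(h - 4)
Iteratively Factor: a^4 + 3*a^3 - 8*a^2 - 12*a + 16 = (a - 2)*(a^3 + 5*a^2 + 2*a - 8) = (a - 2)*(a + 2)*(a^2 + 3*a - 4) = (a - 2)*(a - 1)*(a + 2)*(a + 4)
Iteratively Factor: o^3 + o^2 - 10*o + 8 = (o - 2)*(o^2 + 3*o - 4) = (o - 2)*(o + 4)*(o - 1)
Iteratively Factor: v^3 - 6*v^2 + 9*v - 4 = (v - 1)*(v^2 - 5*v + 4) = (v - 4)*(v - 1)*(v - 1)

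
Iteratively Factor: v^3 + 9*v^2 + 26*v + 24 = (v + 3)*(v^2 + 6*v + 8) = (v + 3)*(v + 4)*(v + 2)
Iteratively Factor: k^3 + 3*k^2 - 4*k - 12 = (k + 3)*(k^2 - 4) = (k - 2)*(k + 3)*(k + 2)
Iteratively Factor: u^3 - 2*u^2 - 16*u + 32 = (u - 2)*(u^2 - 16) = (u - 2)*(u + 4)*(u - 4)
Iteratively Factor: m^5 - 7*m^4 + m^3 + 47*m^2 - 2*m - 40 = (m - 1)*(m^4 - 6*m^3 - 5*m^2 + 42*m + 40) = (m - 1)*(m + 1)*(m^3 - 7*m^2 + 2*m + 40) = (m - 4)*(m - 1)*(m + 1)*(m^2 - 3*m - 10) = (m - 5)*(m - 4)*(m - 1)*(m + 1)*(m + 2)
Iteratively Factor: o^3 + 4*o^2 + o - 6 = (o + 2)*(o^2 + 2*o - 3) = (o - 1)*(o + 2)*(o + 3)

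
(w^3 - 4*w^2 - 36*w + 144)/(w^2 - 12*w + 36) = (w^2 + 2*w - 24)/(w - 6)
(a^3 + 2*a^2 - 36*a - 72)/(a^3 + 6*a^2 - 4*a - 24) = (a - 6)/(a - 2)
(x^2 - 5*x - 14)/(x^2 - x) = (x^2 - 5*x - 14)/(x*(x - 1))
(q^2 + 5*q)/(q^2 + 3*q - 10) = q/(q - 2)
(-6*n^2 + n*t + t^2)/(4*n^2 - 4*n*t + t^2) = (3*n + t)/(-2*n + t)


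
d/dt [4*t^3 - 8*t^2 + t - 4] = 12*t^2 - 16*t + 1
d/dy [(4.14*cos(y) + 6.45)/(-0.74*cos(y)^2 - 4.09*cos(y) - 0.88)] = (3.0636*sin(y)^2 - 9.546*cos(y) - 25.8009)*sin(y)/(0.74*cos(y)^2 + 4.09*cos(y) + 0.88)^2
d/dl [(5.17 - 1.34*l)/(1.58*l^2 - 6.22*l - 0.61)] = (2.1172*l^2 - 16.3372*l + 32.9748)/(2.4964*l^4 - 19.6552*l^3 + 36.7608*l^2 + 7.5884*l + 0.3721)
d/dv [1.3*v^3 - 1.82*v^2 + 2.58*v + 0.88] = 3.9*v^2 - 3.64*v + 2.58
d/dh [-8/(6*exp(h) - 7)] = 48*exp(h)/(6*exp(h) - 7)^2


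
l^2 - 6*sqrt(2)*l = l*(l - 6*sqrt(2))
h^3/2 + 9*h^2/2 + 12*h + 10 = (h/2 + 1)*(h + 2)*(h + 5)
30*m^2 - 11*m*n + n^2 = (-6*m + n)*(-5*m + n)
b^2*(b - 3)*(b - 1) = b^4 - 4*b^3 + 3*b^2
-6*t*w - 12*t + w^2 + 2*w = (-6*t + w)*(w + 2)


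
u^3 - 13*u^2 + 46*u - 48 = (u - 8)*(u - 3)*(u - 2)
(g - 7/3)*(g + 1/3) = g^2 - 2*g - 7/9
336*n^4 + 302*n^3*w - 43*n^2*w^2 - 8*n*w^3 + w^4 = (-8*n + w)*(-7*n + w)*(n + w)*(6*n + w)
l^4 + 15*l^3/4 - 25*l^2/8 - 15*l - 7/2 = (l - 2)*(l + 1/4)*(l + 2)*(l + 7/2)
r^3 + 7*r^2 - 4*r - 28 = (r - 2)*(r + 2)*(r + 7)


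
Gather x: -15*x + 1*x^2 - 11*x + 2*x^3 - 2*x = 2*x^3 + x^2 - 28*x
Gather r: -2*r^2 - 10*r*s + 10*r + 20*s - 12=-2*r^2 + r*(10 - 10*s) + 20*s - 12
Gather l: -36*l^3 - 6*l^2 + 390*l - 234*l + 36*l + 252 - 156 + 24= -36*l^3 - 6*l^2 + 192*l + 120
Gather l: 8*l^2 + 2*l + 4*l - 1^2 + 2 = 8*l^2 + 6*l + 1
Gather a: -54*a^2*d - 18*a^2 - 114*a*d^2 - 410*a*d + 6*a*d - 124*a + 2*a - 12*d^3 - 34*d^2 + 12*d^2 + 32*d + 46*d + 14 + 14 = a^2*(-54*d - 18) + a*(-114*d^2 - 404*d - 122) - 12*d^3 - 22*d^2 + 78*d + 28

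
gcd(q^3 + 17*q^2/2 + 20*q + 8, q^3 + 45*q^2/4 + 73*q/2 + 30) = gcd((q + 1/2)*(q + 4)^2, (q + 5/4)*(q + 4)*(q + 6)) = q + 4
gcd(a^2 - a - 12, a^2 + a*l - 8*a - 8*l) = 1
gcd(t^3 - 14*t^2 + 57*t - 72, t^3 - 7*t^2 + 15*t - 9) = t^2 - 6*t + 9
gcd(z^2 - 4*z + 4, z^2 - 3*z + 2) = z - 2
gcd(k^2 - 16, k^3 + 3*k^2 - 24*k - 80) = k + 4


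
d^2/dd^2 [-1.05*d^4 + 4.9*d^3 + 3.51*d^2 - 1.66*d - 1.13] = -12.6*d^2 + 29.4*d + 7.02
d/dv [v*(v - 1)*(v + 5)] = 3*v^2 + 8*v - 5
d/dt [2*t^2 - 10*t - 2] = 4*t - 10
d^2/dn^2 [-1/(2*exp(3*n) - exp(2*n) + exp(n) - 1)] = (-2*(6*exp(2*n) - 2*exp(n) + 1)^2*exp(n) + (18*exp(2*n) - 4*exp(n) + 1)*(2*exp(3*n) - exp(2*n) + exp(n) - 1))*exp(n)/(2*exp(3*n) - exp(2*n) + exp(n) - 1)^3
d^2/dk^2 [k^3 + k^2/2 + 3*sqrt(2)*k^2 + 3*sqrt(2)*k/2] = 6*k + 1 + 6*sqrt(2)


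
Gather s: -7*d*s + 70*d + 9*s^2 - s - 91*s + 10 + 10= 70*d + 9*s^2 + s*(-7*d - 92) + 20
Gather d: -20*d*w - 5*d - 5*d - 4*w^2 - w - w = d*(-20*w - 10) - 4*w^2 - 2*w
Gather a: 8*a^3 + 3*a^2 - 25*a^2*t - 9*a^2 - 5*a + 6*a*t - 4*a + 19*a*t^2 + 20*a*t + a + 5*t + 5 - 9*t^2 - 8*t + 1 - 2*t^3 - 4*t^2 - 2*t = 8*a^3 + a^2*(-25*t - 6) + a*(19*t^2 + 26*t - 8) - 2*t^3 - 13*t^2 - 5*t + 6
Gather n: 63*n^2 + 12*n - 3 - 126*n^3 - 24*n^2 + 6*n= -126*n^3 + 39*n^2 + 18*n - 3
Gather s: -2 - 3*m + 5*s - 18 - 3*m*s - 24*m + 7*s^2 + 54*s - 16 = -27*m + 7*s^2 + s*(59 - 3*m) - 36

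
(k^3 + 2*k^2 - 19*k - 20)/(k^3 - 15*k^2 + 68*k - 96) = (k^2 + 6*k + 5)/(k^2 - 11*k + 24)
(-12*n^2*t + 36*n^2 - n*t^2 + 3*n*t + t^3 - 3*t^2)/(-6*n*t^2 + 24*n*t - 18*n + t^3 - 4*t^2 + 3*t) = (-12*n^2 - n*t + t^2)/(-6*n*t + 6*n + t^2 - t)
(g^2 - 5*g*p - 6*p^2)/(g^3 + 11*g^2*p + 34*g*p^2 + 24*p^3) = (g - 6*p)/(g^2 + 10*g*p + 24*p^2)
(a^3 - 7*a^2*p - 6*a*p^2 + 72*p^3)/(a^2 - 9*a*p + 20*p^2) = (-a^2 + 3*a*p + 18*p^2)/(-a + 5*p)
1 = 1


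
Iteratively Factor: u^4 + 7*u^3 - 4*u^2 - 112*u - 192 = (u + 4)*(u^3 + 3*u^2 - 16*u - 48) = (u + 3)*(u + 4)*(u^2 - 16) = (u + 3)*(u + 4)^2*(u - 4)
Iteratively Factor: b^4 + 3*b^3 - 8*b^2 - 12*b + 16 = (b - 1)*(b^3 + 4*b^2 - 4*b - 16) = (b - 2)*(b - 1)*(b^2 + 6*b + 8) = (b - 2)*(b - 1)*(b + 4)*(b + 2)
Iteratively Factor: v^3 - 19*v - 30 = (v - 5)*(v^2 + 5*v + 6) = (v - 5)*(v + 2)*(v + 3)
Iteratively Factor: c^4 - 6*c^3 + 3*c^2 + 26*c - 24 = (c + 2)*(c^3 - 8*c^2 + 19*c - 12) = (c - 4)*(c + 2)*(c^2 - 4*c + 3) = (c - 4)*(c - 3)*(c + 2)*(c - 1)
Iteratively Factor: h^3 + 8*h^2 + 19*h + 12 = (h + 4)*(h^2 + 4*h + 3) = (h + 3)*(h + 4)*(h + 1)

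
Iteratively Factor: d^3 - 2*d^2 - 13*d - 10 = (d - 5)*(d^2 + 3*d + 2) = (d - 5)*(d + 1)*(d + 2)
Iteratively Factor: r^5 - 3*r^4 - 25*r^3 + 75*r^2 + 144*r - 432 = (r + 3)*(r^4 - 6*r^3 - 7*r^2 + 96*r - 144) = (r - 4)*(r + 3)*(r^3 - 2*r^2 - 15*r + 36) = (r - 4)*(r - 3)*(r + 3)*(r^2 + r - 12) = (r - 4)*(r - 3)*(r + 3)*(r + 4)*(r - 3)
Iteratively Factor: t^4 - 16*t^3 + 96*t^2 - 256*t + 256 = (t - 4)*(t^3 - 12*t^2 + 48*t - 64) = (t - 4)^2*(t^2 - 8*t + 16) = (t - 4)^3*(t - 4)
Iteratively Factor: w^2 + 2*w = (w)*(w + 2)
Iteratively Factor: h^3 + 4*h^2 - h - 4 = (h - 1)*(h^2 + 5*h + 4) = (h - 1)*(h + 4)*(h + 1)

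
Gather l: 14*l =14*l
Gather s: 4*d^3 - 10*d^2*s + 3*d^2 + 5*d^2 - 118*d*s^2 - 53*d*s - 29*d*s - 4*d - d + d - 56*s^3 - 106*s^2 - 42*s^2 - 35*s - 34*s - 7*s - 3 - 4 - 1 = 4*d^3 + 8*d^2 - 4*d - 56*s^3 + s^2*(-118*d - 148) + s*(-10*d^2 - 82*d - 76) - 8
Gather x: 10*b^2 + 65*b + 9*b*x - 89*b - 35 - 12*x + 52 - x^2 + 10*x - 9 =10*b^2 - 24*b - x^2 + x*(9*b - 2) + 8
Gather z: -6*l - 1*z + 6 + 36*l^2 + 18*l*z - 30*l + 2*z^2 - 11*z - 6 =36*l^2 - 36*l + 2*z^2 + z*(18*l - 12)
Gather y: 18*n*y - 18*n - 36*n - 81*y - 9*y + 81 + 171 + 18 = -54*n + y*(18*n - 90) + 270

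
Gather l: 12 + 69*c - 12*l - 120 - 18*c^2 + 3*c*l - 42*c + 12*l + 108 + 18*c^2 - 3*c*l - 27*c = 0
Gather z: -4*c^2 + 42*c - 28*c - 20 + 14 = -4*c^2 + 14*c - 6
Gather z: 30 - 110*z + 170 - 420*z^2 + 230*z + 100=-420*z^2 + 120*z + 300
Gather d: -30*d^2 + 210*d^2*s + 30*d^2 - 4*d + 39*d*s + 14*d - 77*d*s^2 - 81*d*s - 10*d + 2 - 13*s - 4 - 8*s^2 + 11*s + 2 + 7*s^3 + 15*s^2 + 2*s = 210*d^2*s + d*(-77*s^2 - 42*s) + 7*s^3 + 7*s^2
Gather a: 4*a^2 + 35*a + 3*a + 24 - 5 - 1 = 4*a^2 + 38*a + 18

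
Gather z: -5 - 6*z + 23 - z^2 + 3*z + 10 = -z^2 - 3*z + 28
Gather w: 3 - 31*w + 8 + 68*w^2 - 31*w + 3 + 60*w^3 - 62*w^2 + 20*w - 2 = 60*w^3 + 6*w^2 - 42*w + 12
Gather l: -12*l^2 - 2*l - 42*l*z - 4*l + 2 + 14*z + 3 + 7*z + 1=-12*l^2 + l*(-42*z - 6) + 21*z + 6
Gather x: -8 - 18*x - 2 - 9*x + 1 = -27*x - 9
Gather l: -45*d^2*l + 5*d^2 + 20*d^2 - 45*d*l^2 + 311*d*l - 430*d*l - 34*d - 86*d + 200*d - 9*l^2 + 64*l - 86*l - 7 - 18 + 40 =25*d^2 + 80*d + l^2*(-45*d - 9) + l*(-45*d^2 - 119*d - 22) + 15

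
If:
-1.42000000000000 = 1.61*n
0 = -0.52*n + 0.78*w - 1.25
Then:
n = -0.88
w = 1.01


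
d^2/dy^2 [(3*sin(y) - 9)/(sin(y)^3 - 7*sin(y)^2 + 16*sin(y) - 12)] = 6*(-2*sin(y) + cos(2*y) + 2)/(sin(y) - 2)^4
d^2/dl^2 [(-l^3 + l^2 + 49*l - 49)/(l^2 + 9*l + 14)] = -54/(l^3 + 6*l^2 + 12*l + 8)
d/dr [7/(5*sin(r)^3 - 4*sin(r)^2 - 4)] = 7*(8 - 15*sin(r))*sin(r)*cos(r)/(-5*sin(r)^3 + 4*sin(r)^2 + 4)^2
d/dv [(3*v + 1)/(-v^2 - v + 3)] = (-3*v^2 - 3*v + (2*v + 1)*(3*v + 1) + 9)/(v^2 + v - 3)^2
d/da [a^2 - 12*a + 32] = 2*a - 12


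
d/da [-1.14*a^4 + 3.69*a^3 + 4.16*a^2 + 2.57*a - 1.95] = -4.56*a^3 + 11.07*a^2 + 8.32*a + 2.57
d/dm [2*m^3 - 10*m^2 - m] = 6*m^2 - 20*m - 1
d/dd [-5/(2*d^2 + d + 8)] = 5*(4*d + 1)/(2*d^2 + d + 8)^2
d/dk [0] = 0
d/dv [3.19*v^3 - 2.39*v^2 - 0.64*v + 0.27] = 9.57*v^2 - 4.78*v - 0.64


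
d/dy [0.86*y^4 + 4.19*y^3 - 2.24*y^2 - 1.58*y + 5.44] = 3.44*y^3 + 12.57*y^2 - 4.48*y - 1.58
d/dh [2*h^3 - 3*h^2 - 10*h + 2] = 6*h^2 - 6*h - 10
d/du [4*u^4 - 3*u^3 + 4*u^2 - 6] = u*(16*u^2 - 9*u + 8)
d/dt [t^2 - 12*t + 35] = 2*t - 12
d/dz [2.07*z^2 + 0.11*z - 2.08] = 4.14*z + 0.11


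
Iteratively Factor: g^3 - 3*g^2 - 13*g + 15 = (g - 5)*(g^2 + 2*g - 3) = (g - 5)*(g + 3)*(g - 1)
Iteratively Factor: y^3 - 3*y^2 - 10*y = (y - 5)*(y^2 + 2*y) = y*(y - 5)*(y + 2)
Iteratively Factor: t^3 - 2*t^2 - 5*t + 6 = (t + 2)*(t^2 - 4*t + 3) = (t - 3)*(t + 2)*(t - 1)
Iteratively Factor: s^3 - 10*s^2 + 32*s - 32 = (s - 4)*(s^2 - 6*s + 8) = (s - 4)*(s - 2)*(s - 4)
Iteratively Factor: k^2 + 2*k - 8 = (k - 2)*(k + 4)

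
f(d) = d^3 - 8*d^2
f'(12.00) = 240.00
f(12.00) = 576.00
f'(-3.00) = 75.00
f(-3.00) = -99.00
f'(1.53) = -17.46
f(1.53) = -15.15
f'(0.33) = -4.95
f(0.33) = -0.84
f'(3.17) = -20.57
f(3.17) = -48.54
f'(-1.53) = 31.50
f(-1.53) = -22.31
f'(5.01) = -4.86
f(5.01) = -75.05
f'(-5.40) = 173.88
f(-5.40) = -390.74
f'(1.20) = -14.88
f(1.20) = -9.79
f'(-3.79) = 103.73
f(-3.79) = -169.35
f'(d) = 3*d^2 - 16*d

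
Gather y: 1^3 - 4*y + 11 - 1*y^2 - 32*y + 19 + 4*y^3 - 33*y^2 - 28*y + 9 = 4*y^3 - 34*y^2 - 64*y + 40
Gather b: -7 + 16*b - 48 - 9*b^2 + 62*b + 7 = -9*b^2 + 78*b - 48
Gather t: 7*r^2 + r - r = 7*r^2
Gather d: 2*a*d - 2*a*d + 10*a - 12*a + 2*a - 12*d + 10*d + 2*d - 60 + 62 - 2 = 0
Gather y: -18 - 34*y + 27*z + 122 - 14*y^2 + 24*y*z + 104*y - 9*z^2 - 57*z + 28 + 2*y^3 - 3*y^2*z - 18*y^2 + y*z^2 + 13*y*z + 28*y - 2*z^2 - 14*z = 2*y^3 + y^2*(-3*z - 32) + y*(z^2 + 37*z + 98) - 11*z^2 - 44*z + 132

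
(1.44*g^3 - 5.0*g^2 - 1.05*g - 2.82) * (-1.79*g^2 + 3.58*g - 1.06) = -2.5776*g^5 + 14.1052*g^4 - 17.5469*g^3 + 6.5888*g^2 - 8.9826*g + 2.9892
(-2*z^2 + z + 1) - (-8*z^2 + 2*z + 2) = 6*z^2 - z - 1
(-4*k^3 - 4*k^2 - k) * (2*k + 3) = -8*k^4 - 20*k^3 - 14*k^2 - 3*k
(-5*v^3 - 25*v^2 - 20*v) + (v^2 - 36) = -5*v^3 - 24*v^2 - 20*v - 36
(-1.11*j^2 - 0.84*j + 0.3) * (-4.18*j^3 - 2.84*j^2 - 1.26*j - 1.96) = 4.6398*j^5 + 6.6636*j^4 + 2.5302*j^3 + 2.382*j^2 + 1.2684*j - 0.588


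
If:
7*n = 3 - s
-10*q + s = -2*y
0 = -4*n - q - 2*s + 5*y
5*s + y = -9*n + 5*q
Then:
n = 3/5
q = -1/8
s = -6/5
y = -1/40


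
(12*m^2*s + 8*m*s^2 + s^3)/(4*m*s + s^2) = (12*m^2 + 8*m*s + s^2)/(4*m + s)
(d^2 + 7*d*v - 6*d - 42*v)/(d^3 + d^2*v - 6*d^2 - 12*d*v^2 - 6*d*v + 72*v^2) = (-d - 7*v)/(-d^2 - d*v + 12*v^2)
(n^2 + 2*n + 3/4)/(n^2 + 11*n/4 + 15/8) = 2*(2*n + 1)/(4*n + 5)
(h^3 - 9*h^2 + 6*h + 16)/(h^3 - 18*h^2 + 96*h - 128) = (h + 1)/(h - 8)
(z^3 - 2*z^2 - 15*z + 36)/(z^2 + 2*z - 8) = (z^2 - 6*z + 9)/(z - 2)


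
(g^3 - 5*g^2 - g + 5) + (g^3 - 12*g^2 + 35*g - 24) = 2*g^3 - 17*g^2 + 34*g - 19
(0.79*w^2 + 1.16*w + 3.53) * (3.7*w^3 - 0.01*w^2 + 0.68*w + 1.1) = 2.923*w^5 + 4.2841*w^4 + 13.5866*w^3 + 1.6225*w^2 + 3.6764*w + 3.883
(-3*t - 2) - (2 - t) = -2*t - 4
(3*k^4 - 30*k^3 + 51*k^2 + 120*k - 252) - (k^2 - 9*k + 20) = 3*k^4 - 30*k^3 + 50*k^2 + 129*k - 272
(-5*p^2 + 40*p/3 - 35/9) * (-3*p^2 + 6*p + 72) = 15*p^4 - 70*p^3 - 805*p^2/3 + 2810*p/3 - 280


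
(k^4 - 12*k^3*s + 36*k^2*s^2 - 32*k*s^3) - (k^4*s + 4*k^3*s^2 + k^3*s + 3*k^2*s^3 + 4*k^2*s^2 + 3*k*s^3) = -k^4*s + k^4 - 4*k^3*s^2 - 13*k^3*s - 3*k^2*s^3 + 32*k^2*s^2 - 35*k*s^3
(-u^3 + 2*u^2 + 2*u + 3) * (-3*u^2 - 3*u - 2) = 3*u^5 - 3*u^4 - 10*u^3 - 19*u^2 - 13*u - 6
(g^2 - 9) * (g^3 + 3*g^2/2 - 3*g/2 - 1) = g^5 + 3*g^4/2 - 21*g^3/2 - 29*g^2/2 + 27*g/2 + 9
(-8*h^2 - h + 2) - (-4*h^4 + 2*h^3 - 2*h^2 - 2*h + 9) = 4*h^4 - 2*h^3 - 6*h^2 + h - 7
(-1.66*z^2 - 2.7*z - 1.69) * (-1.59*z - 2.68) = 2.6394*z^3 + 8.7418*z^2 + 9.9231*z + 4.5292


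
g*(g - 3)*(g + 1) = g^3 - 2*g^2 - 3*g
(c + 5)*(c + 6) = c^2 + 11*c + 30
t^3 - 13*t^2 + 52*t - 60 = (t - 6)*(t - 5)*(t - 2)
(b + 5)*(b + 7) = b^2 + 12*b + 35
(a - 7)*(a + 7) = a^2 - 49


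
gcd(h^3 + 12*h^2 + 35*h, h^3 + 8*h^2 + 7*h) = h^2 + 7*h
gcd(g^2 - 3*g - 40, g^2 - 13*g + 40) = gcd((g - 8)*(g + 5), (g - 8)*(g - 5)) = g - 8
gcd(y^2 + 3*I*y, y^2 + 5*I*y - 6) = y + 3*I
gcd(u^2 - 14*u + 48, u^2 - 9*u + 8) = u - 8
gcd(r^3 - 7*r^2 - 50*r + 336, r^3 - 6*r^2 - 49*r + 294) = r^2 + r - 42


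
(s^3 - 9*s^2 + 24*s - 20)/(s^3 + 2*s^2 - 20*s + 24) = (s - 5)/(s + 6)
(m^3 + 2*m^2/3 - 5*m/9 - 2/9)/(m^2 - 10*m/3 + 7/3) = (9*m^3 + 6*m^2 - 5*m - 2)/(3*(3*m^2 - 10*m + 7))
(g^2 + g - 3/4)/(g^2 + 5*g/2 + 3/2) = (g - 1/2)/(g + 1)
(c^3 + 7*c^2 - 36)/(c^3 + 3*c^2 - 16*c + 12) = (c + 3)/(c - 1)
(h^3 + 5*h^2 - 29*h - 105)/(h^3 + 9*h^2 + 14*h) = (h^2 - 2*h - 15)/(h*(h + 2))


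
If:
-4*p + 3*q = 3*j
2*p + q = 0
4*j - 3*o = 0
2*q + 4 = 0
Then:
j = -10/3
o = -40/9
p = 1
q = -2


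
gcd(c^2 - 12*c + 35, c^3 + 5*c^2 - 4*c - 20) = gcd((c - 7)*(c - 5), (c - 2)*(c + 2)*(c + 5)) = 1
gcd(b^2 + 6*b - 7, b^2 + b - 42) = b + 7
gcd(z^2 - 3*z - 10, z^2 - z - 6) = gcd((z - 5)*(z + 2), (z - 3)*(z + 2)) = z + 2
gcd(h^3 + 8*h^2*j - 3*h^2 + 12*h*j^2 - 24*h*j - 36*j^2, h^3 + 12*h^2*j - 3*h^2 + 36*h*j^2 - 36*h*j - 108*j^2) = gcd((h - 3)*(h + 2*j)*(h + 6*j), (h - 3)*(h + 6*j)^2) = h^2 + 6*h*j - 3*h - 18*j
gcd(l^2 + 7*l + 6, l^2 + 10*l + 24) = l + 6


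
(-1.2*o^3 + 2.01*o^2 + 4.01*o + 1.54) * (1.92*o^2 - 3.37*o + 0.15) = -2.304*o^5 + 7.9032*o^4 + 0.7455*o^3 - 10.2554*o^2 - 4.5883*o + 0.231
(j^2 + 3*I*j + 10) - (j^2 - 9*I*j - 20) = 12*I*j + 30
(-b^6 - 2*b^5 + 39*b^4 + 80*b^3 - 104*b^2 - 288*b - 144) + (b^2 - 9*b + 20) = -b^6 - 2*b^5 + 39*b^4 + 80*b^3 - 103*b^2 - 297*b - 124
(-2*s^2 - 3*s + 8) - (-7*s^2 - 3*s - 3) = 5*s^2 + 11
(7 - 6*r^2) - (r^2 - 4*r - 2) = -7*r^2 + 4*r + 9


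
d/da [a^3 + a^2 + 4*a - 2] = 3*a^2 + 2*a + 4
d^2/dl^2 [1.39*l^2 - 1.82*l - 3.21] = 2.78000000000000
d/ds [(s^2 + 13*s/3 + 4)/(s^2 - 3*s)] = 2*(-11*s^2 - 12*s + 18)/(3*s^2*(s^2 - 6*s + 9))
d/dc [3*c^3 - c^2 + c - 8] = 9*c^2 - 2*c + 1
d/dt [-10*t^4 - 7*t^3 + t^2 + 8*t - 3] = -40*t^3 - 21*t^2 + 2*t + 8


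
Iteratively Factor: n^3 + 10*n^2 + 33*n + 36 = (n + 3)*(n^2 + 7*n + 12) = (n + 3)*(n + 4)*(n + 3)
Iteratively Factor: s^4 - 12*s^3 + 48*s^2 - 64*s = (s)*(s^3 - 12*s^2 + 48*s - 64) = s*(s - 4)*(s^2 - 8*s + 16) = s*(s - 4)^2*(s - 4)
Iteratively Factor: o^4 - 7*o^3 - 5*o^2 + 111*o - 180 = (o - 3)*(o^3 - 4*o^2 - 17*o + 60) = (o - 5)*(o - 3)*(o^2 + o - 12) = (o - 5)*(o - 3)^2*(o + 4)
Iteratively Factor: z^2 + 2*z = (z + 2)*(z)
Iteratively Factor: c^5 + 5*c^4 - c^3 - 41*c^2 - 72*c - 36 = (c + 1)*(c^4 + 4*c^3 - 5*c^2 - 36*c - 36) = (c + 1)*(c + 2)*(c^3 + 2*c^2 - 9*c - 18) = (c + 1)*(c + 2)^2*(c^2 - 9) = (c + 1)*(c + 2)^2*(c + 3)*(c - 3)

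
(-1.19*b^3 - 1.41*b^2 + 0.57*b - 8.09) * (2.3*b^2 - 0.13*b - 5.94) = -2.737*b^5 - 3.0883*b^4 + 8.5629*b^3 - 10.3057*b^2 - 2.3341*b + 48.0546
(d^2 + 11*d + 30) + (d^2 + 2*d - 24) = 2*d^2 + 13*d + 6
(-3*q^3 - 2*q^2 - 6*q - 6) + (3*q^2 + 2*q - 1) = -3*q^3 + q^2 - 4*q - 7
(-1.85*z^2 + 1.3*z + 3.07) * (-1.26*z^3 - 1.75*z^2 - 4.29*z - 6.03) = 2.331*z^5 + 1.5995*z^4 + 1.7933*z^3 + 0.206000000000001*z^2 - 21.0093*z - 18.5121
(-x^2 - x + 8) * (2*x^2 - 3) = -2*x^4 - 2*x^3 + 19*x^2 + 3*x - 24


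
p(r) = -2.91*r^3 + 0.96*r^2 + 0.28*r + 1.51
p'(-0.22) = -0.56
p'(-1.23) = -15.29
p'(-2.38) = -53.74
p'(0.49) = -0.88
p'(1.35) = -13.04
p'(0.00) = 0.28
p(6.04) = -602.99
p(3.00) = -67.58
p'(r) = -8.73*r^2 + 1.92*r + 0.28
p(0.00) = 1.51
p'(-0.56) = -3.53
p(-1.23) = 8.03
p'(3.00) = -72.53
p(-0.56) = 2.17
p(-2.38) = 45.51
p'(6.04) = -306.61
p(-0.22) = 1.53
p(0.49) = 1.54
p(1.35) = -3.52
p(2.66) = -45.72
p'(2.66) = -56.38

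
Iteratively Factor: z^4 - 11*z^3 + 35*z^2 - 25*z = (z - 1)*(z^3 - 10*z^2 + 25*z) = z*(z - 1)*(z^2 - 10*z + 25) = z*(z - 5)*(z - 1)*(z - 5)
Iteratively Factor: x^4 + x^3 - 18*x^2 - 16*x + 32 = (x + 4)*(x^3 - 3*x^2 - 6*x + 8) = (x - 1)*(x + 4)*(x^2 - 2*x - 8) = (x - 1)*(x + 2)*(x + 4)*(x - 4)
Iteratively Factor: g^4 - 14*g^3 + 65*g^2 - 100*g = (g - 5)*(g^3 - 9*g^2 + 20*g) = (g - 5)^2*(g^2 - 4*g) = (g - 5)^2*(g - 4)*(g)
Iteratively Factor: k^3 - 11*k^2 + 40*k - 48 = (k - 4)*(k^2 - 7*k + 12) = (k - 4)*(k - 3)*(k - 4)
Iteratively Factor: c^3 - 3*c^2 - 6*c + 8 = (c - 1)*(c^2 - 2*c - 8) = (c - 4)*(c - 1)*(c + 2)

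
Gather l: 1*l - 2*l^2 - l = -2*l^2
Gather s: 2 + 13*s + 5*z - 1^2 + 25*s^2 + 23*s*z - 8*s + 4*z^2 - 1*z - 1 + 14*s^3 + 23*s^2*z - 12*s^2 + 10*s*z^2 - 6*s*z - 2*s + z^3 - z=14*s^3 + s^2*(23*z + 13) + s*(10*z^2 + 17*z + 3) + z^3 + 4*z^2 + 3*z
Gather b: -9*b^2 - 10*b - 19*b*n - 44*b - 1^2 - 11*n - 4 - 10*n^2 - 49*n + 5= -9*b^2 + b*(-19*n - 54) - 10*n^2 - 60*n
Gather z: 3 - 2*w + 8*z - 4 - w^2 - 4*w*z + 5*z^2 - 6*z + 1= -w^2 - 2*w + 5*z^2 + z*(2 - 4*w)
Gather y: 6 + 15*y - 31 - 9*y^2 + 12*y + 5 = -9*y^2 + 27*y - 20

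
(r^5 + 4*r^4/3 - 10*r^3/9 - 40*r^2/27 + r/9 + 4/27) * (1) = r^5 + 4*r^4/3 - 10*r^3/9 - 40*r^2/27 + r/9 + 4/27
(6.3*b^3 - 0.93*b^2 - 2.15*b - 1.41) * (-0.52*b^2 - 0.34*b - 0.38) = -3.276*b^5 - 1.6584*b^4 - 0.9598*b^3 + 1.8176*b^2 + 1.2964*b + 0.5358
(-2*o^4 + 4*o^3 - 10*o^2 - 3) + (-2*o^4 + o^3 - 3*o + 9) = -4*o^4 + 5*o^3 - 10*o^2 - 3*o + 6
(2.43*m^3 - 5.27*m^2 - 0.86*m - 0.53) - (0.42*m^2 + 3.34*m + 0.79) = 2.43*m^3 - 5.69*m^2 - 4.2*m - 1.32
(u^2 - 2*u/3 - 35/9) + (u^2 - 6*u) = 2*u^2 - 20*u/3 - 35/9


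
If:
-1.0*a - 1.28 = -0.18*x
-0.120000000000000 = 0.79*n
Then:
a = 0.18*x - 1.28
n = -0.15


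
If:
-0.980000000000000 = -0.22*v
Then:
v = 4.45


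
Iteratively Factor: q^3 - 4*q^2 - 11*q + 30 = (q - 5)*(q^2 + q - 6) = (q - 5)*(q - 2)*(q + 3)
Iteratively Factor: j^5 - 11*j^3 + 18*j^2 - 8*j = (j - 1)*(j^4 + j^3 - 10*j^2 + 8*j) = (j - 1)*(j + 4)*(j^3 - 3*j^2 + 2*j) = j*(j - 1)*(j + 4)*(j^2 - 3*j + 2) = j*(j - 2)*(j - 1)*(j + 4)*(j - 1)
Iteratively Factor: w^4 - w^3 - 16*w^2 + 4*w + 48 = (w - 4)*(w^3 + 3*w^2 - 4*w - 12) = (w - 4)*(w - 2)*(w^2 + 5*w + 6) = (w - 4)*(w - 2)*(w + 3)*(w + 2)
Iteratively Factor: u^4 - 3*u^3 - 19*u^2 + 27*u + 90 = (u - 3)*(u^3 - 19*u - 30) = (u - 3)*(u + 2)*(u^2 - 2*u - 15) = (u - 3)*(u + 2)*(u + 3)*(u - 5)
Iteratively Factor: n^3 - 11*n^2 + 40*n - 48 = (n - 3)*(n^2 - 8*n + 16) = (n - 4)*(n - 3)*(n - 4)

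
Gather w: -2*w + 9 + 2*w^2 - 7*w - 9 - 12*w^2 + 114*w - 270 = -10*w^2 + 105*w - 270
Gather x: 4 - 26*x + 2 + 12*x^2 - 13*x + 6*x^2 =18*x^2 - 39*x + 6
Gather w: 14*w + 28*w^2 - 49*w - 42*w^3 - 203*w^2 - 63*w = -42*w^3 - 175*w^2 - 98*w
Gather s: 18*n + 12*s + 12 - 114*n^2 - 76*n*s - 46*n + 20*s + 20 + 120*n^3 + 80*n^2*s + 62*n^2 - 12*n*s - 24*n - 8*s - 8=120*n^3 - 52*n^2 - 52*n + s*(80*n^2 - 88*n + 24) + 24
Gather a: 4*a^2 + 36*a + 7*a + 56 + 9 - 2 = 4*a^2 + 43*a + 63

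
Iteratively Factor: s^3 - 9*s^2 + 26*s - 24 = (s - 3)*(s^2 - 6*s + 8) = (s - 3)*(s - 2)*(s - 4)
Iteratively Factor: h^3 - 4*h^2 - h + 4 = (h + 1)*(h^2 - 5*h + 4) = (h - 4)*(h + 1)*(h - 1)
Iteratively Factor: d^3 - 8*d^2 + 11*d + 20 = (d - 5)*(d^2 - 3*d - 4) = (d - 5)*(d - 4)*(d + 1)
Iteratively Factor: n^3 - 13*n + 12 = (n - 1)*(n^2 + n - 12) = (n - 1)*(n + 4)*(n - 3)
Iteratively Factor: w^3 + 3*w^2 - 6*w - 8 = (w + 1)*(w^2 + 2*w - 8) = (w + 1)*(w + 4)*(w - 2)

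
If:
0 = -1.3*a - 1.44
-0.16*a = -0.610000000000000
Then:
No Solution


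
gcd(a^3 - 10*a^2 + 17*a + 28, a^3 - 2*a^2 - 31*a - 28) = a^2 - 6*a - 7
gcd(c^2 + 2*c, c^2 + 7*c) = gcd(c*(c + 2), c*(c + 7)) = c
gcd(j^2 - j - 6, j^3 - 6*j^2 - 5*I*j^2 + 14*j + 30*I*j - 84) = 1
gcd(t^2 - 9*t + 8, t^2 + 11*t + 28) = 1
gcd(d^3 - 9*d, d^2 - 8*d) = d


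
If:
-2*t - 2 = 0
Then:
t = -1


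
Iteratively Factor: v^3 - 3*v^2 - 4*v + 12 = (v + 2)*(v^2 - 5*v + 6) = (v - 2)*(v + 2)*(v - 3)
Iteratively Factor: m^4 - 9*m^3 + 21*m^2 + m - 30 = (m + 1)*(m^3 - 10*m^2 + 31*m - 30) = (m - 5)*(m + 1)*(m^2 - 5*m + 6) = (m - 5)*(m - 2)*(m + 1)*(m - 3)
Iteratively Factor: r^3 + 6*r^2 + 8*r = (r + 4)*(r^2 + 2*r) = (r + 2)*(r + 4)*(r)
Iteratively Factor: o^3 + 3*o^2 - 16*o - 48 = (o + 3)*(o^2 - 16) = (o + 3)*(o + 4)*(o - 4)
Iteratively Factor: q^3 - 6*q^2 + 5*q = (q)*(q^2 - 6*q + 5) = q*(q - 1)*(q - 5)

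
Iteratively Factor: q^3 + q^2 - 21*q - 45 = (q + 3)*(q^2 - 2*q - 15) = (q - 5)*(q + 3)*(q + 3)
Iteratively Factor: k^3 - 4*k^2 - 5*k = (k)*(k^2 - 4*k - 5) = k*(k - 5)*(k + 1)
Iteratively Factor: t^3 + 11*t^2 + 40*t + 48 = (t + 4)*(t^2 + 7*t + 12) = (t + 4)^2*(t + 3)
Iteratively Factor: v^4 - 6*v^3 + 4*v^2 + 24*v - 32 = (v - 2)*(v^3 - 4*v^2 - 4*v + 16) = (v - 2)*(v + 2)*(v^2 - 6*v + 8) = (v - 4)*(v - 2)*(v + 2)*(v - 2)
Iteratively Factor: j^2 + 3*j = (j)*(j + 3)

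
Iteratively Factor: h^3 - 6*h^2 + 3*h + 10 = (h + 1)*(h^2 - 7*h + 10) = (h - 5)*(h + 1)*(h - 2)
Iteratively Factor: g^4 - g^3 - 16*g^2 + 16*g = (g - 4)*(g^3 + 3*g^2 - 4*g) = (g - 4)*(g - 1)*(g^2 + 4*g) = g*(g - 4)*(g - 1)*(g + 4)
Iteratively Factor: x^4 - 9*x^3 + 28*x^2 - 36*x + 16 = (x - 2)*(x^3 - 7*x^2 + 14*x - 8) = (x - 2)*(x - 1)*(x^2 - 6*x + 8) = (x - 4)*(x - 2)*(x - 1)*(x - 2)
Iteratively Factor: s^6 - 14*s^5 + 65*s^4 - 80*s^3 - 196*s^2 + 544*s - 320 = (s + 2)*(s^5 - 16*s^4 + 97*s^3 - 274*s^2 + 352*s - 160) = (s - 5)*(s + 2)*(s^4 - 11*s^3 + 42*s^2 - 64*s + 32) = (s - 5)*(s - 2)*(s + 2)*(s^3 - 9*s^2 + 24*s - 16) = (s - 5)*(s - 4)*(s - 2)*(s + 2)*(s^2 - 5*s + 4) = (s - 5)*(s - 4)*(s - 2)*(s - 1)*(s + 2)*(s - 4)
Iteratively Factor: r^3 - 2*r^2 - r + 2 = (r - 1)*(r^2 - r - 2) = (r - 2)*(r - 1)*(r + 1)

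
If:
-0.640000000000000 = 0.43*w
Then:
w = -1.49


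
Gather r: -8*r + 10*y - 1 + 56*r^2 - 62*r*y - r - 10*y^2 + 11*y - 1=56*r^2 + r*(-62*y - 9) - 10*y^2 + 21*y - 2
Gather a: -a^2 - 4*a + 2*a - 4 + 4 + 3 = -a^2 - 2*a + 3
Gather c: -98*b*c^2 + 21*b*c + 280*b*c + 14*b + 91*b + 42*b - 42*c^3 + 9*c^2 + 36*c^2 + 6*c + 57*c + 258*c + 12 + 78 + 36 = 147*b - 42*c^3 + c^2*(45 - 98*b) + c*(301*b + 321) + 126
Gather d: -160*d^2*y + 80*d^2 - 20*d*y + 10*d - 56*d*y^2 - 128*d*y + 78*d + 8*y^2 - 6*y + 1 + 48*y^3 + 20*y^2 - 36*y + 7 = d^2*(80 - 160*y) + d*(-56*y^2 - 148*y + 88) + 48*y^3 + 28*y^2 - 42*y + 8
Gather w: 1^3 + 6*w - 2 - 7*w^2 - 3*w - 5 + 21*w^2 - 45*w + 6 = 14*w^2 - 42*w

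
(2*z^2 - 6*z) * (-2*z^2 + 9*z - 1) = -4*z^4 + 30*z^3 - 56*z^2 + 6*z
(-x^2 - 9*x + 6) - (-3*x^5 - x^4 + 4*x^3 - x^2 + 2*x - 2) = 3*x^5 + x^4 - 4*x^3 - 11*x + 8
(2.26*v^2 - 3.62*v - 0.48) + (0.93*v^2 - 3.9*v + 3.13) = 3.19*v^2 - 7.52*v + 2.65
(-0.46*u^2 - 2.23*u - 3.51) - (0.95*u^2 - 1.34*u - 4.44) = -1.41*u^2 - 0.89*u + 0.930000000000001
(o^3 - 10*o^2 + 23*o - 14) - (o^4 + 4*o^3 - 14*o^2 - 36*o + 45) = -o^4 - 3*o^3 + 4*o^2 + 59*o - 59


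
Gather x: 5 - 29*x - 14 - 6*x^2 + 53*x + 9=-6*x^2 + 24*x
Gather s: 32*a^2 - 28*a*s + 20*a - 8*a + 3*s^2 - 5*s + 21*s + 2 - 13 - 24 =32*a^2 + 12*a + 3*s^2 + s*(16 - 28*a) - 35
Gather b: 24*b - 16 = 24*b - 16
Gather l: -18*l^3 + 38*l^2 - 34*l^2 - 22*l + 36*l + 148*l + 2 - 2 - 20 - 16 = -18*l^3 + 4*l^2 + 162*l - 36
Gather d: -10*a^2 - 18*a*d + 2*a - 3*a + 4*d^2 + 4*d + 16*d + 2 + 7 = -10*a^2 - a + 4*d^2 + d*(20 - 18*a) + 9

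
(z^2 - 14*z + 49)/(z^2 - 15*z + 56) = (z - 7)/(z - 8)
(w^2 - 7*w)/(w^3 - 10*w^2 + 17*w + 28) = w/(w^2 - 3*w - 4)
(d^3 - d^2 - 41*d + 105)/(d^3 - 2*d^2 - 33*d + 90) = (d + 7)/(d + 6)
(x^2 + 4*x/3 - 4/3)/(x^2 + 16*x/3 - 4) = (x + 2)/(x + 6)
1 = 1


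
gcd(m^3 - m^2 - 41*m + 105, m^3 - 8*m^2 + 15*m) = m^2 - 8*m + 15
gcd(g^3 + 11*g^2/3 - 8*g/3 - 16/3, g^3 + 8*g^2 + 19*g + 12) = g^2 + 5*g + 4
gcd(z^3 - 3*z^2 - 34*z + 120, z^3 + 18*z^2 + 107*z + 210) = z + 6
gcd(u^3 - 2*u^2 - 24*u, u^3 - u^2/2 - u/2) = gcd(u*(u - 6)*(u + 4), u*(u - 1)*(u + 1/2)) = u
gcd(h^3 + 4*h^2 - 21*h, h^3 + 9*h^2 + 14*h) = h^2 + 7*h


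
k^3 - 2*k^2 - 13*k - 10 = (k - 5)*(k + 1)*(k + 2)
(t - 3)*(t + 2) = t^2 - t - 6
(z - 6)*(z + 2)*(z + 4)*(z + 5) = z^4 + 5*z^3 - 28*z^2 - 188*z - 240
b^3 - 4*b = b*(b - 2)*(b + 2)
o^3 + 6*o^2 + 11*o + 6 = (o + 1)*(o + 2)*(o + 3)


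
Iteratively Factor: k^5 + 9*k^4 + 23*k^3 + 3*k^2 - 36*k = (k - 1)*(k^4 + 10*k^3 + 33*k^2 + 36*k) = (k - 1)*(k + 3)*(k^3 + 7*k^2 + 12*k) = (k - 1)*(k + 3)*(k + 4)*(k^2 + 3*k) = (k - 1)*(k + 3)^2*(k + 4)*(k)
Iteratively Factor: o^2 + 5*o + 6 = (o + 2)*(o + 3)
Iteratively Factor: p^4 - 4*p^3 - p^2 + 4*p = (p - 4)*(p^3 - p) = (p - 4)*(p - 1)*(p^2 + p) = (p - 4)*(p - 1)*(p + 1)*(p)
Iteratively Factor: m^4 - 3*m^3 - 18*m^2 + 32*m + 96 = (m + 2)*(m^3 - 5*m^2 - 8*m + 48) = (m - 4)*(m + 2)*(m^2 - m - 12) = (m - 4)*(m + 2)*(m + 3)*(m - 4)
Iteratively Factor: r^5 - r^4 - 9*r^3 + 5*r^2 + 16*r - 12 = (r + 2)*(r^4 - 3*r^3 - 3*r^2 + 11*r - 6) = (r - 1)*(r + 2)*(r^3 - 2*r^2 - 5*r + 6) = (r - 1)*(r + 2)^2*(r^2 - 4*r + 3) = (r - 3)*(r - 1)*(r + 2)^2*(r - 1)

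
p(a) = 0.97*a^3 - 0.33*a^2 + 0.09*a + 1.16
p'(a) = 2.91*a^2 - 0.66*a + 0.09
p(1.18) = 2.40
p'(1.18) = 3.36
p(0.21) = 1.17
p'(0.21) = 0.08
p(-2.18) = -10.65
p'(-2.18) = 15.36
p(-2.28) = -12.26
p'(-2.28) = 16.72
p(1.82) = 6.08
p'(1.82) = 8.53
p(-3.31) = -37.93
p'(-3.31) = 34.16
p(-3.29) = -37.25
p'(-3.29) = 33.76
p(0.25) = 1.18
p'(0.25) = 0.11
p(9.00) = 682.37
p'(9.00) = 229.86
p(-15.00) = -3348.19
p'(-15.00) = 664.74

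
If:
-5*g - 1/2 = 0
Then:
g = -1/10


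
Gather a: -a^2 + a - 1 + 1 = -a^2 + a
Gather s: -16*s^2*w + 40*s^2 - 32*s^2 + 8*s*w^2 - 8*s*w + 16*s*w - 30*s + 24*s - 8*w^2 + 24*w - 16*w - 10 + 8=s^2*(8 - 16*w) + s*(8*w^2 + 8*w - 6) - 8*w^2 + 8*w - 2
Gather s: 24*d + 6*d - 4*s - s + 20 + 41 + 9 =30*d - 5*s + 70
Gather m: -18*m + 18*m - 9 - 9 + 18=0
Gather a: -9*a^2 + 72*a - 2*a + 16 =-9*a^2 + 70*a + 16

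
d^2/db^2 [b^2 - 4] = 2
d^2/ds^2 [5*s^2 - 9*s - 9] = 10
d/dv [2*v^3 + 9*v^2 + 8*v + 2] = 6*v^2 + 18*v + 8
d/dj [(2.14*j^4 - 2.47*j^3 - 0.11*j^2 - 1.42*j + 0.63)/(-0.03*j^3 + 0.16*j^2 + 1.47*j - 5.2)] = (-0.0642*j^6 + 0.6848*j^5 + 9.0389*j^4 - 51.859*j^3 + 38.6542*j^2 + 0.9424*j + 6.4579)/(0.0009*j^6 - 0.0096*j^5 - 0.0626*j^4 + 0.7824*j^3 + 0.4969*j^2 - 15.288*j + 27.04)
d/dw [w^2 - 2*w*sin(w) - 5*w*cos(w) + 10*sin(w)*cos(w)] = 5*w*sin(w) - 2*w*cos(w) + 2*w - 2*sin(w) - 5*cos(w) + 10*cos(2*w)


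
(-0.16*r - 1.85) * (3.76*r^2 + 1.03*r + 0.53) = -0.6016*r^3 - 7.1208*r^2 - 1.9903*r - 0.9805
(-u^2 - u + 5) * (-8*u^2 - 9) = 8*u^4 + 8*u^3 - 31*u^2 + 9*u - 45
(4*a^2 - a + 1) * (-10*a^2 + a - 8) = -40*a^4 + 14*a^3 - 43*a^2 + 9*a - 8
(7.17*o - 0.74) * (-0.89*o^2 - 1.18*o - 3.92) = -6.3813*o^3 - 7.802*o^2 - 27.2332*o + 2.9008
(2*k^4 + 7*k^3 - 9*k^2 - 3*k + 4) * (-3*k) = -6*k^5 - 21*k^4 + 27*k^3 + 9*k^2 - 12*k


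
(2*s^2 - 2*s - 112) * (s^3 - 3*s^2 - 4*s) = 2*s^5 - 8*s^4 - 114*s^3 + 344*s^2 + 448*s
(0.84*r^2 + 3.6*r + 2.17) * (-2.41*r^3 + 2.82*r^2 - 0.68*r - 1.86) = -2.0244*r^5 - 6.3072*r^4 + 4.3511*r^3 + 2.109*r^2 - 8.1716*r - 4.0362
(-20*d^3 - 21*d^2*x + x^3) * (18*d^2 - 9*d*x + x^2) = -360*d^5 - 198*d^4*x + 169*d^3*x^2 - 3*d^2*x^3 - 9*d*x^4 + x^5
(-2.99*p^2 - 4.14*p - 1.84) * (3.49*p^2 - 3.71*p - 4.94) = -10.4351*p^4 - 3.3557*p^3 + 23.7084*p^2 + 27.278*p + 9.0896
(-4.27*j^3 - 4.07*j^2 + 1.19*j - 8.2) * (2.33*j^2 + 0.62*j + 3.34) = -9.9491*j^5 - 12.1305*j^4 - 14.0125*j^3 - 31.962*j^2 - 1.1094*j - 27.388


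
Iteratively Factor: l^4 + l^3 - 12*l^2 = (l - 3)*(l^3 + 4*l^2) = (l - 3)*(l + 4)*(l^2) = l*(l - 3)*(l + 4)*(l)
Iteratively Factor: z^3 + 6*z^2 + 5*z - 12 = (z + 4)*(z^2 + 2*z - 3) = (z - 1)*(z + 4)*(z + 3)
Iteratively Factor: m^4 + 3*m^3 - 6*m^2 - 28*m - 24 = (m - 3)*(m^3 + 6*m^2 + 12*m + 8) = (m - 3)*(m + 2)*(m^2 + 4*m + 4) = (m - 3)*(m + 2)^2*(m + 2)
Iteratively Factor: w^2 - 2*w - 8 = (w - 4)*(w + 2)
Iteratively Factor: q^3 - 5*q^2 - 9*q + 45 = (q + 3)*(q^2 - 8*q + 15) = (q - 5)*(q + 3)*(q - 3)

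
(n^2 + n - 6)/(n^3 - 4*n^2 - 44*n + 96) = (n + 3)/(n^2 - 2*n - 48)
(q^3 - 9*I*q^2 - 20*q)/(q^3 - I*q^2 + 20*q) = (q - 4*I)/(q + 4*I)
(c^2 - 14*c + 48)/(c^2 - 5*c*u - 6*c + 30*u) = (8 - c)/(-c + 5*u)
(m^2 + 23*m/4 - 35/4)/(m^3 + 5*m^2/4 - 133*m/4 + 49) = (4*m - 5)/(4*m^2 - 23*m + 28)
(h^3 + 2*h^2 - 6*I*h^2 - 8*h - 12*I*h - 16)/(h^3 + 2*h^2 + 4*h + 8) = (h - 4*I)/(h + 2*I)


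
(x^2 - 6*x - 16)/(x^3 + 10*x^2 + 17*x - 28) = (x^2 - 6*x - 16)/(x^3 + 10*x^2 + 17*x - 28)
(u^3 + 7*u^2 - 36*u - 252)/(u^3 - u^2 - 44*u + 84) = (u + 6)/(u - 2)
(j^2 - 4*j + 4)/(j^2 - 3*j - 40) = (-j^2 + 4*j - 4)/(-j^2 + 3*j + 40)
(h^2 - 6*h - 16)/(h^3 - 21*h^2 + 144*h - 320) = (h + 2)/(h^2 - 13*h + 40)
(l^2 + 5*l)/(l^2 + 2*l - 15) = l/(l - 3)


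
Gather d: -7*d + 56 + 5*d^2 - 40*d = 5*d^2 - 47*d + 56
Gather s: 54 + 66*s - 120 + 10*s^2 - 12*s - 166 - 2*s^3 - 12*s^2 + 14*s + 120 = -2*s^3 - 2*s^2 + 68*s - 112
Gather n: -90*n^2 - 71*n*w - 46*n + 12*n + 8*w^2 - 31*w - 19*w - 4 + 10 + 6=-90*n^2 + n*(-71*w - 34) + 8*w^2 - 50*w + 12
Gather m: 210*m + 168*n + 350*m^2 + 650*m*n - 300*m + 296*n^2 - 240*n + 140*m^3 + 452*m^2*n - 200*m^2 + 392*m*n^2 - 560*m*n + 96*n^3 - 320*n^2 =140*m^3 + m^2*(452*n + 150) + m*(392*n^2 + 90*n - 90) + 96*n^3 - 24*n^2 - 72*n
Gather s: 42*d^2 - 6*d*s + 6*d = 42*d^2 - 6*d*s + 6*d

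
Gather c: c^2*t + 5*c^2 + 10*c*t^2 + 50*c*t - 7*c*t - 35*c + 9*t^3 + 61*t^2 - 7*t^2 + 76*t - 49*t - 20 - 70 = c^2*(t + 5) + c*(10*t^2 + 43*t - 35) + 9*t^3 + 54*t^2 + 27*t - 90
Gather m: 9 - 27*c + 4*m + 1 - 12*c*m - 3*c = -30*c + m*(4 - 12*c) + 10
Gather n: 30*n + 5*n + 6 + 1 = 35*n + 7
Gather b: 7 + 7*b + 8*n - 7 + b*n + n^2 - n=b*(n + 7) + n^2 + 7*n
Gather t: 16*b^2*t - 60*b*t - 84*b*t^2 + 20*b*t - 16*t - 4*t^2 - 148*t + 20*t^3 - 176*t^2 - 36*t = 20*t^3 + t^2*(-84*b - 180) + t*(16*b^2 - 40*b - 200)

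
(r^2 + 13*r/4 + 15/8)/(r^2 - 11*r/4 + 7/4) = (8*r^2 + 26*r + 15)/(2*(4*r^2 - 11*r + 7))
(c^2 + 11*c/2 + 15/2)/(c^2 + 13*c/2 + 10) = (c + 3)/(c + 4)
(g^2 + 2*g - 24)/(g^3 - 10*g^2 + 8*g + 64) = (g + 6)/(g^2 - 6*g - 16)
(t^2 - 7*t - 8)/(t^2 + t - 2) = (t^2 - 7*t - 8)/(t^2 + t - 2)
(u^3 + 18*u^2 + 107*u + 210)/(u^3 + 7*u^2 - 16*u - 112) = (u^2 + 11*u + 30)/(u^2 - 16)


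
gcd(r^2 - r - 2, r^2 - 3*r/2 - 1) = r - 2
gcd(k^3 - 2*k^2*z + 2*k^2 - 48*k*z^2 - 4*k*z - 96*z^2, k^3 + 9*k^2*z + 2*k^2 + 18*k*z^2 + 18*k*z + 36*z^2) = k^2 + 6*k*z + 2*k + 12*z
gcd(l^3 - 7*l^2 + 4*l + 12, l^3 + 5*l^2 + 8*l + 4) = l + 1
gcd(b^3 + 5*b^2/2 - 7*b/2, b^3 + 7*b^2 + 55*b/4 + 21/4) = b + 7/2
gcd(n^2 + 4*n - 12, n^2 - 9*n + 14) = n - 2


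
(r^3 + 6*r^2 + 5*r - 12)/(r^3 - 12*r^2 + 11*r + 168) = (r^2 + 3*r - 4)/(r^2 - 15*r + 56)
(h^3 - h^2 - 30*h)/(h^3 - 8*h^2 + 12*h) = (h + 5)/(h - 2)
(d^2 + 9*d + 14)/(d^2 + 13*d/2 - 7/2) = 2*(d + 2)/(2*d - 1)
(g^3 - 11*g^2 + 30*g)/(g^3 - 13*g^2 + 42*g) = (g - 5)/(g - 7)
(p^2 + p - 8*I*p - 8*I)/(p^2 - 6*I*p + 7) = (p^2 + p - 8*I*p - 8*I)/(p^2 - 6*I*p + 7)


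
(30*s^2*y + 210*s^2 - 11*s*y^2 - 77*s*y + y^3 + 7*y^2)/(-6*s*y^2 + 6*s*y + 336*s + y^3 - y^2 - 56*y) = (-5*s + y)/(y - 8)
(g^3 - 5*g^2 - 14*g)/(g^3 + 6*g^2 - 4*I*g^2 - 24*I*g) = (g^2 - 5*g - 14)/(g^2 + g*(6 - 4*I) - 24*I)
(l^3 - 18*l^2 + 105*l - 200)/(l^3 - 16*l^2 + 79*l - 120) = (l - 5)/(l - 3)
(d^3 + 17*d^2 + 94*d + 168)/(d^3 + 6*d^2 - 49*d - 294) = (d + 4)/(d - 7)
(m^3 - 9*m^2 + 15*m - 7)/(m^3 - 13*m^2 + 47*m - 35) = (m - 1)/(m - 5)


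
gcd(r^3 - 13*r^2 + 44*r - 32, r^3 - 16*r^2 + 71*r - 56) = r^2 - 9*r + 8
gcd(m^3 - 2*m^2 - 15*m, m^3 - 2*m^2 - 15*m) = m^3 - 2*m^2 - 15*m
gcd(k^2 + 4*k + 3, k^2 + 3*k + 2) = k + 1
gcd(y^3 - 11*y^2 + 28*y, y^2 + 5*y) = y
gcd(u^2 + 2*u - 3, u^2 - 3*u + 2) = u - 1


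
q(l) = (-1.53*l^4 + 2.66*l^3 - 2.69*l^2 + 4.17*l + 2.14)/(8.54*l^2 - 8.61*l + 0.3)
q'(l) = (8.61 - 17.08*l)*(-1.53*l^4 + 2.66*l^3 - 2.69*l^2 + 4.17*l + 2.14)/(8.54*l^2 - 8.61*l + 0.3)^2 + (-6.12*l^3 + 7.98*l^2 - 5.38*l + 4.17)/(8.54*l^2 - 8.61*l + 0.3) = (-26.1324*l^5 + 62.2363*l^4 - 47.6412*l^3 - 10.0569*l^2 - 38.1652*l + 19.6764)/(72.9316*l^4 - 147.0588*l^3 + 79.2561*l^2 - 5.166*l + 0.09)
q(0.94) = -18.98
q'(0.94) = -575.54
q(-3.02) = -2.26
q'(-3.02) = 1.21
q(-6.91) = -9.67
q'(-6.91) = 2.60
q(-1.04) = -0.53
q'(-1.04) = 0.60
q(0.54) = -2.10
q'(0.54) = -2.10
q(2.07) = -0.28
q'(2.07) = -1.03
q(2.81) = -1.00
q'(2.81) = -1.01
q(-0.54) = -0.19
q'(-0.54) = 0.93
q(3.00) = -1.20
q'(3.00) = -1.06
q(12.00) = -24.38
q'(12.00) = -4.17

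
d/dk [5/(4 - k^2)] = 10*k/(k^2 - 4)^2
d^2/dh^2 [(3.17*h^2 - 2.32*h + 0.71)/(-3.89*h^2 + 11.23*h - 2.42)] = (-206.748054*h^3 + 114.58773*h^2 + 55.0567260000001*h - 76.742874)/(58.863869*h^6 - 509.800449*h^5 + 1581.596589*h^4 - 2050.549711*h^3 + 983.923842*h^2 - 197.302116*h + 14.172488)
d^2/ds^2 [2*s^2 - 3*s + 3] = 4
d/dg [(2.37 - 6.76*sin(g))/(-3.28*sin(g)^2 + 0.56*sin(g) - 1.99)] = (-22.1728*sin(g)^2 + 15.5472*sin(g) + 12.1252)*cos(g)/(10.7584*sin(g)^4 - 3.6736*sin(g)^3 + 13.368*sin(g)^2 - 2.2288*sin(g) + 3.9601)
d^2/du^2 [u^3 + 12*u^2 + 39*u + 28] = 6*u + 24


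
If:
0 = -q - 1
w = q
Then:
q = -1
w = -1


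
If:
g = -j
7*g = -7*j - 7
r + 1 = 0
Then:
No Solution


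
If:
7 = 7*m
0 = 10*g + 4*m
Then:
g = -2/5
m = 1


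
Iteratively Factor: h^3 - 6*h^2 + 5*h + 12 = (h - 3)*(h^2 - 3*h - 4) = (h - 3)*(h + 1)*(h - 4)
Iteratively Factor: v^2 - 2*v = (v)*(v - 2)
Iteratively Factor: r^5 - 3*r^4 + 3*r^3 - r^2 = (r)*(r^4 - 3*r^3 + 3*r^2 - r) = r*(r - 1)*(r^3 - 2*r^2 + r) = r*(r - 1)^2*(r^2 - r) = r^2*(r - 1)^2*(r - 1)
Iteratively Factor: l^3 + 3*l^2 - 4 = (l + 2)*(l^2 + l - 2) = (l + 2)^2*(l - 1)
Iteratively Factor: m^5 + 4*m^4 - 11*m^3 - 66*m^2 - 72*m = (m + 3)*(m^4 + m^3 - 14*m^2 - 24*m) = (m - 4)*(m + 3)*(m^3 + 5*m^2 + 6*m) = (m - 4)*(m + 2)*(m + 3)*(m^2 + 3*m) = (m - 4)*(m + 2)*(m + 3)^2*(m)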